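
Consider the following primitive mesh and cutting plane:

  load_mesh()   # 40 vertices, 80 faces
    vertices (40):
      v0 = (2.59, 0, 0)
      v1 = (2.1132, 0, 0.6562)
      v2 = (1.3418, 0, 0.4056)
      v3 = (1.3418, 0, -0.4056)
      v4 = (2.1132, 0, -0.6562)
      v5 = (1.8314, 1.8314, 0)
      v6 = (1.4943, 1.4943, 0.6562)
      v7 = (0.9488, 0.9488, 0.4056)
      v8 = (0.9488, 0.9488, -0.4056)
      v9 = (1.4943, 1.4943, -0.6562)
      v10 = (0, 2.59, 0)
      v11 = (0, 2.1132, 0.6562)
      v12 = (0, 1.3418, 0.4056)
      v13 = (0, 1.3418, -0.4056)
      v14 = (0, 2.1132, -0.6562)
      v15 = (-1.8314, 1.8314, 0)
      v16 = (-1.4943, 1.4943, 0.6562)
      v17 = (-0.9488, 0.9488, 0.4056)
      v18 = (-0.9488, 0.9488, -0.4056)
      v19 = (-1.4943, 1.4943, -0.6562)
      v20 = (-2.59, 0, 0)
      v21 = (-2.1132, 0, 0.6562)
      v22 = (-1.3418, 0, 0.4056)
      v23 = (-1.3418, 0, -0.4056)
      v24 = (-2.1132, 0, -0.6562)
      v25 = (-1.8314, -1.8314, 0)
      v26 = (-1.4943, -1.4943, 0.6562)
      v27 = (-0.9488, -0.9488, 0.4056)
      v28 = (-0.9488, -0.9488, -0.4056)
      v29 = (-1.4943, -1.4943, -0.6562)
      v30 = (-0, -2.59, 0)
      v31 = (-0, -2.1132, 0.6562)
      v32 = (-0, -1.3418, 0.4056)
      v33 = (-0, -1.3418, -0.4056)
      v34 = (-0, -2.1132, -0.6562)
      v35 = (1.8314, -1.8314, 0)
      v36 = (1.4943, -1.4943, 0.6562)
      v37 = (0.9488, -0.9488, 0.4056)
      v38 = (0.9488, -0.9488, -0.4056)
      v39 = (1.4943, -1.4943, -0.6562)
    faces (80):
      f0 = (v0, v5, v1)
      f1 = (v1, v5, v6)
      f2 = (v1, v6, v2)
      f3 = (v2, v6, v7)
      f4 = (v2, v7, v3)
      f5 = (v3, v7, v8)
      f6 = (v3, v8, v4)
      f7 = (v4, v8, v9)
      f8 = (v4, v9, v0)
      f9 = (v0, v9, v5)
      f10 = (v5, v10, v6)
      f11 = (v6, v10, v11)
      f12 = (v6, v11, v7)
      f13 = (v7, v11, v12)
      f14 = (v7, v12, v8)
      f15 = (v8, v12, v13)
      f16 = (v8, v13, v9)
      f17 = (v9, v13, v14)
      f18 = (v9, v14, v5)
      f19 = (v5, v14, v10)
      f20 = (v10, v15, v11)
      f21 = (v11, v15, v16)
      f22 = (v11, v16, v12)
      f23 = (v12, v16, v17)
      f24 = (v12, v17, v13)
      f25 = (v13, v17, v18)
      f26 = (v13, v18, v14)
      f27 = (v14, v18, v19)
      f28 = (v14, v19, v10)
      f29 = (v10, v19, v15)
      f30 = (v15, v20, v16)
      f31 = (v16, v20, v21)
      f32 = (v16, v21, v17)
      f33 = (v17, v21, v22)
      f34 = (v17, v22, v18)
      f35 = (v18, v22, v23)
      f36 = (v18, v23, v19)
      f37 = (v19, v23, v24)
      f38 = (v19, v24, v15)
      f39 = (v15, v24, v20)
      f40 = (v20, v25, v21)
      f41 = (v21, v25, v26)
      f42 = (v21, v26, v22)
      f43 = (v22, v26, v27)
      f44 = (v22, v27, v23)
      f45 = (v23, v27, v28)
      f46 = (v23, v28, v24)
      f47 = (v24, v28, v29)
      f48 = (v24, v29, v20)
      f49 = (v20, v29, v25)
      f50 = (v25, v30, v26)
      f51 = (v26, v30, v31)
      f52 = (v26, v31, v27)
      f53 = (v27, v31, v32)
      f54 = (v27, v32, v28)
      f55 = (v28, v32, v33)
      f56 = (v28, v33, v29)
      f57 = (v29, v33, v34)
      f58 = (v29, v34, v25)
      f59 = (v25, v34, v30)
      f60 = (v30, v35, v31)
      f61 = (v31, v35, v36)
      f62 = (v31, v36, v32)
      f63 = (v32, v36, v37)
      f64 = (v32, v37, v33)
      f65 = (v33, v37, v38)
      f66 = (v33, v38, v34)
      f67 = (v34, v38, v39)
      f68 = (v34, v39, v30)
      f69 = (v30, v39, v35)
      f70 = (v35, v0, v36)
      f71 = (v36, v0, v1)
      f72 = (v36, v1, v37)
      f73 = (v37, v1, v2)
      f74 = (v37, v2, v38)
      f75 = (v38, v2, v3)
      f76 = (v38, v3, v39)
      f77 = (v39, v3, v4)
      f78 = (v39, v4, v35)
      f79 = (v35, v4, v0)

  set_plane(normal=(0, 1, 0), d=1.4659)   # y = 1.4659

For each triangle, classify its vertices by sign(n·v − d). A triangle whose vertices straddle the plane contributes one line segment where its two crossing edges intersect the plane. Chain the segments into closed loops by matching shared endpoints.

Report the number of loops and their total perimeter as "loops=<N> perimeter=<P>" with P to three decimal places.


loops=1 perimeter=9.330

Straddling triangles (22 of 80):
  (v0,v5,v1) [-+-] → (1.9828, 1.4659, 0)–(1.88764, 1.4659, 0.130961)  len=0.1619
  (v1,v5,v6) [-++] → (1.88764, 1.4659, 0.130961)–(1.50606, 1.4659, 0.6562)  len=0.6492
  (v1,v6,v2) [-+-] → (1.50606, 1.4659, 0.6562)–(1.4914, 1.4659, 0.651437)  len=0.0154
  (v2,v6,v7) [-+-] → (1.4914, 1.4659, 0.651437)–(1.4659, 1.4659, 0.643153)  len=0.0268
  (v4,v8,v9) [--+] → (1.4659, 1.4659, -0.643153)–(1.50606, 1.4659, -0.6562)  len=0.0422
  (v4,v9,v0) [-+-] → (1.50606, 1.4659, -0.6562)–(1.51512, 1.4659, -0.643729)  len=0.0154
  (v0,v9,v5) [-++] → (1.51512, 1.4659, -0.643729)–(1.9828, 1.4659, 0)  len=0.7957
  (v6,v11,v7) [++-] → (0.527446, 1.4659, 0.516889)–(1.4659, 1.4659, 0.643153)  len=0.9469
  (v7,v11,v12) [-+-] → (0.527446, 1.4659, 0.516889)–(0, 1.4659, 0.445916)  len=0.5322
  (v8,v13,v9) [--+] → (1.21602, 1.4659, -0.609531)–(1.4659, 1.4659, -0.643153)  len=0.2521
  (v9,v13,v14) [+-+] → (1.21602, 1.4659, -0.609531)–(0, 1.4659, -0.445916)  len=1.2270
  (v11,v16,v12) [++-] → (-1.21602, 1.4659, 0.609531)–(0, 1.4659, 0.445916)  len=1.2270
  (v12,v16,v17) [-+-] → (-1.21602, 1.4659, 0.609531)–(-1.4659, 1.4659, 0.643153)  len=0.2521
  (v13,v18,v14) [--+] → (-0.527446, 1.4659, -0.516889)–(0, 1.4659, -0.445916)  len=0.5322
  (v14,v18,v19) [+-+] → (-0.527446, 1.4659, -0.516889)–(-1.4659, 1.4659, -0.643153)  len=0.9469
  (v15,v20,v16) [+-+] → (-1.9828, 1.4659, 0)–(-1.51512, 1.4659, 0.643729)  len=0.7957
  (v16,v20,v21) [+--] → (-1.51512, 1.4659, 0.643729)–(-1.50606, 1.4659, 0.6562)  len=0.0154
  (v16,v21,v17) [+--] → (-1.50606, 1.4659, 0.6562)–(-1.4659, 1.4659, 0.643153)  len=0.0422
  (v18,v23,v19) [--+] → (-1.4914, 1.4659, -0.651437)–(-1.4659, 1.4659, -0.643153)  len=0.0268
  (v19,v23,v24) [+--] → (-1.4914, 1.4659, -0.651437)–(-1.50606, 1.4659, -0.6562)  len=0.0154
  (v19,v24,v15) [+-+] → (-1.50606, 1.4659, -0.6562)–(-1.88764, 1.4659, -0.130961)  len=0.6492
  (v15,v24,v20) [+--] → (-1.88764, 1.4659, -0.130961)–(-1.9828, 1.4659, 0)  len=0.1619

Chained into 1 loop(s):
  loop 1: 22 segments, perimeter = 9.3297
Total perimeter = 9.330


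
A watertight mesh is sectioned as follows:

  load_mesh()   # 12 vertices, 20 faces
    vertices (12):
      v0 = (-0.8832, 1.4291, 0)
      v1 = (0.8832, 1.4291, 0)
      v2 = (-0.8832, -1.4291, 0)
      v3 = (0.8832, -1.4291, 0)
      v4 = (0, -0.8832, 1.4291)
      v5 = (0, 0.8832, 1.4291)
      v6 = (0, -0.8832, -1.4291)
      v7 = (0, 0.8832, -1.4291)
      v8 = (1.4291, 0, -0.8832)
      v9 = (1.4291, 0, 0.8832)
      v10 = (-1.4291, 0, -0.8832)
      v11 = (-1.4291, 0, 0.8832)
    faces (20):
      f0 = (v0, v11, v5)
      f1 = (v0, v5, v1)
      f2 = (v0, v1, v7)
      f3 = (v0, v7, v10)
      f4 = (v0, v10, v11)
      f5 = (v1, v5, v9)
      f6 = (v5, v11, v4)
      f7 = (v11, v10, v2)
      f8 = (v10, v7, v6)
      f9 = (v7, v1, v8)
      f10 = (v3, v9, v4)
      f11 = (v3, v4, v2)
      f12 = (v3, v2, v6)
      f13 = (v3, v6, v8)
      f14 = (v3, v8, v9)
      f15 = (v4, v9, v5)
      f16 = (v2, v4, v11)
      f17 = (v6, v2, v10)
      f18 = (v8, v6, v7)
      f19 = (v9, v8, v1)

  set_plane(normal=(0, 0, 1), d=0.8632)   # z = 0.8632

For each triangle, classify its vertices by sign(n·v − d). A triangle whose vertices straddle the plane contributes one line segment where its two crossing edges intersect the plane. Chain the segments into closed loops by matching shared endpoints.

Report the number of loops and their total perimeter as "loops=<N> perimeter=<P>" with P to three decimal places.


loops=1 perimeter=7.573

Straddling triangles (10 of 20):
  (v0,v11,v5) [-++] → (-1.41674, 0.0323619, 0.8632)–(-0.349733, 1.09937, 0.8632)  len=1.5090
  (v0,v5,v1) [-+-] → (-0.349733, 1.09937, 0.8632)–(0.349733, 1.09937, 0.8632)  len=0.6995
  (v0,v10,v11) [--+] → (-1.4291, 0, 0.8632)–(-1.41674, 0.0323619, 0.8632)  len=0.0346
  (v1,v5,v9) [-++] → (0.349733, 1.09937, 0.8632)–(1.41674, 0.0323619, 0.8632)  len=1.5090
  (v11,v10,v2) [+--] → (-1.4291, 0, 0.8632)–(-1.41674, -0.0323619, 0.8632)  len=0.0346
  (v3,v9,v4) [-++] → (1.41674, -0.0323619, 0.8632)–(0.349733, -1.09937, 0.8632)  len=1.5090
  (v3,v4,v2) [-+-] → (0.349733, -1.09937, 0.8632)–(-0.349733, -1.09937, 0.8632)  len=0.6995
  (v3,v8,v9) [--+] → (1.4291, 0, 0.8632)–(1.41674, -0.0323619, 0.8632)  len=0.0346
  (v2,v4,v11) [-++] → (-0.349733, -1.09937, 0.8632)–(-1.41674, -0.0323619, 0.8632)  len=1.5090
  (v9,v8,v1) [+--] → (1.4291, 0, 0.8632)–(1.41674, 0.0323619, 0.8632)  len=0.0346

Chained into 1 loop(s):
  loop 1: 10 segments, perimeter = 7.5734
Total perimeter = 7.573


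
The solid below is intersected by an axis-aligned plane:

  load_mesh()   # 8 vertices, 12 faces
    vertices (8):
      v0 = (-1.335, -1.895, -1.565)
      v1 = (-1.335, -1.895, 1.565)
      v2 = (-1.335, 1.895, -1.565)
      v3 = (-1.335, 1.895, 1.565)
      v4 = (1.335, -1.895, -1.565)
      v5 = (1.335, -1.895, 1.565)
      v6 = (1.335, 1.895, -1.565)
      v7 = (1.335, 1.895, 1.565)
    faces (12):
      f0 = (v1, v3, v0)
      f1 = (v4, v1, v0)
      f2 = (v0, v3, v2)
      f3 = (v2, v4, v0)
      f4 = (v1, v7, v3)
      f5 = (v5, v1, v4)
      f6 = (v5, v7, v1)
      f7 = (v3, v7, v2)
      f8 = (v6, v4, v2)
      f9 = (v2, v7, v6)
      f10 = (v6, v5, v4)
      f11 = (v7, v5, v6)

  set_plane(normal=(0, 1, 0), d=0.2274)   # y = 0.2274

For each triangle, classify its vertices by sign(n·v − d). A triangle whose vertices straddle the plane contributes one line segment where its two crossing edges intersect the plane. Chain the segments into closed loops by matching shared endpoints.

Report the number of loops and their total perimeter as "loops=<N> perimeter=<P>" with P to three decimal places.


Straddling triangles (8 of 12):
  (v1,v3,v0) [-+-] → (-1.335, 0.2274, 1.565)–(-1.335, 0.2274, 0.1878)  len=1.3772
  (v0,v3,v2) [-++] → (-1.335, 0.2274, 0.1878)–(-1.335, 0.2274, -1.565)  len=1.7528
  (v2,v4,v0) [+--] → (-0.1602, 0.2274, -1.565)–(-1.335, 0.2274, -1.565)  len=1.1748
  (v1,v7,v3) [-++] → (0.1602, 0.2274, 1.565)–(-1.335, 0.2274, 1.565)  len=1.4952
  (v5,v7,v1) [-+-] → (1.335, 0.2274, 1.565)–(0.1602, 0.2274, 1.565)  len=1.1748
  (v6,v4,v2) [+-+] → (1.335, 0.2274, -1.565)–(-0.1602, 0.2274, -1.565)  len=1.4952
  (v6,v5,v4) [+--] → (1.335, 0.2274, -0.1878)–(1.335, 0.2274, -1.565)  len=1.3772
  (v7,v5,v6) [+-+] → (1.335, 0.2274, 1.565)–(1.335, 0.2274, -0.1878)  len=1.7528

Chained into 1 loop(s):
  loop 1: 8 segments, perimeter = 11.6000
Total perimeter = 11.600

loops=1 perimeter=11.600


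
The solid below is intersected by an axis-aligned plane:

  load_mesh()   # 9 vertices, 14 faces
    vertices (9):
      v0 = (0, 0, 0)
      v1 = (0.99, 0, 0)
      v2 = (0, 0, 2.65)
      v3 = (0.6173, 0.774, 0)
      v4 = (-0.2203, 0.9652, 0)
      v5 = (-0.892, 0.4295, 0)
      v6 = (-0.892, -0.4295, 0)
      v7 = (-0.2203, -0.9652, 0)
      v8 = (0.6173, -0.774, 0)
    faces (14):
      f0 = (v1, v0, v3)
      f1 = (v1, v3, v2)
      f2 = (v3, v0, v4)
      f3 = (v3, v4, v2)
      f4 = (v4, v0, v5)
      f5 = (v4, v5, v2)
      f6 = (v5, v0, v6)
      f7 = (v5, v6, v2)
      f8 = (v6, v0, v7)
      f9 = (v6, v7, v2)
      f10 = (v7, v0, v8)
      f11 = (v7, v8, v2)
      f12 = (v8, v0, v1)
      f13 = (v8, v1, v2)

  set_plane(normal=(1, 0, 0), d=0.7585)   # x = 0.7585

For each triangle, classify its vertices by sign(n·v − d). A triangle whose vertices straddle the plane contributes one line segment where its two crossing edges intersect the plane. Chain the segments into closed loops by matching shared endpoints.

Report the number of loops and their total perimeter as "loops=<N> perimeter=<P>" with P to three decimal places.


loops=1 perimeter=2.530

Straddling triangles (4 of 14):
  (v1,v0,v3) [+--] → (0.7585, 0, 0)–(0.7585, 0.480765, 0)  len=0.4808
  (v1,v3,v2) [+--] → (0.7585, 0.480765, 0)–(0.7585, 0, 0.619672)  len=0.7843
  (v8,v0,v1) [--+] → (0.7585, 0, 0)–(0.7585, -0.480765, 0)  len=0.4808
  (v8,v1,v2) [-+-] → (0.7585, -0.480765, 0)–(0.7585, 0, 0.619672)  len=0.7843

Chained into 1 loop(s):
  loop 1: 4 segments, perimeter = 2.5301
Total perimeter = 2.530


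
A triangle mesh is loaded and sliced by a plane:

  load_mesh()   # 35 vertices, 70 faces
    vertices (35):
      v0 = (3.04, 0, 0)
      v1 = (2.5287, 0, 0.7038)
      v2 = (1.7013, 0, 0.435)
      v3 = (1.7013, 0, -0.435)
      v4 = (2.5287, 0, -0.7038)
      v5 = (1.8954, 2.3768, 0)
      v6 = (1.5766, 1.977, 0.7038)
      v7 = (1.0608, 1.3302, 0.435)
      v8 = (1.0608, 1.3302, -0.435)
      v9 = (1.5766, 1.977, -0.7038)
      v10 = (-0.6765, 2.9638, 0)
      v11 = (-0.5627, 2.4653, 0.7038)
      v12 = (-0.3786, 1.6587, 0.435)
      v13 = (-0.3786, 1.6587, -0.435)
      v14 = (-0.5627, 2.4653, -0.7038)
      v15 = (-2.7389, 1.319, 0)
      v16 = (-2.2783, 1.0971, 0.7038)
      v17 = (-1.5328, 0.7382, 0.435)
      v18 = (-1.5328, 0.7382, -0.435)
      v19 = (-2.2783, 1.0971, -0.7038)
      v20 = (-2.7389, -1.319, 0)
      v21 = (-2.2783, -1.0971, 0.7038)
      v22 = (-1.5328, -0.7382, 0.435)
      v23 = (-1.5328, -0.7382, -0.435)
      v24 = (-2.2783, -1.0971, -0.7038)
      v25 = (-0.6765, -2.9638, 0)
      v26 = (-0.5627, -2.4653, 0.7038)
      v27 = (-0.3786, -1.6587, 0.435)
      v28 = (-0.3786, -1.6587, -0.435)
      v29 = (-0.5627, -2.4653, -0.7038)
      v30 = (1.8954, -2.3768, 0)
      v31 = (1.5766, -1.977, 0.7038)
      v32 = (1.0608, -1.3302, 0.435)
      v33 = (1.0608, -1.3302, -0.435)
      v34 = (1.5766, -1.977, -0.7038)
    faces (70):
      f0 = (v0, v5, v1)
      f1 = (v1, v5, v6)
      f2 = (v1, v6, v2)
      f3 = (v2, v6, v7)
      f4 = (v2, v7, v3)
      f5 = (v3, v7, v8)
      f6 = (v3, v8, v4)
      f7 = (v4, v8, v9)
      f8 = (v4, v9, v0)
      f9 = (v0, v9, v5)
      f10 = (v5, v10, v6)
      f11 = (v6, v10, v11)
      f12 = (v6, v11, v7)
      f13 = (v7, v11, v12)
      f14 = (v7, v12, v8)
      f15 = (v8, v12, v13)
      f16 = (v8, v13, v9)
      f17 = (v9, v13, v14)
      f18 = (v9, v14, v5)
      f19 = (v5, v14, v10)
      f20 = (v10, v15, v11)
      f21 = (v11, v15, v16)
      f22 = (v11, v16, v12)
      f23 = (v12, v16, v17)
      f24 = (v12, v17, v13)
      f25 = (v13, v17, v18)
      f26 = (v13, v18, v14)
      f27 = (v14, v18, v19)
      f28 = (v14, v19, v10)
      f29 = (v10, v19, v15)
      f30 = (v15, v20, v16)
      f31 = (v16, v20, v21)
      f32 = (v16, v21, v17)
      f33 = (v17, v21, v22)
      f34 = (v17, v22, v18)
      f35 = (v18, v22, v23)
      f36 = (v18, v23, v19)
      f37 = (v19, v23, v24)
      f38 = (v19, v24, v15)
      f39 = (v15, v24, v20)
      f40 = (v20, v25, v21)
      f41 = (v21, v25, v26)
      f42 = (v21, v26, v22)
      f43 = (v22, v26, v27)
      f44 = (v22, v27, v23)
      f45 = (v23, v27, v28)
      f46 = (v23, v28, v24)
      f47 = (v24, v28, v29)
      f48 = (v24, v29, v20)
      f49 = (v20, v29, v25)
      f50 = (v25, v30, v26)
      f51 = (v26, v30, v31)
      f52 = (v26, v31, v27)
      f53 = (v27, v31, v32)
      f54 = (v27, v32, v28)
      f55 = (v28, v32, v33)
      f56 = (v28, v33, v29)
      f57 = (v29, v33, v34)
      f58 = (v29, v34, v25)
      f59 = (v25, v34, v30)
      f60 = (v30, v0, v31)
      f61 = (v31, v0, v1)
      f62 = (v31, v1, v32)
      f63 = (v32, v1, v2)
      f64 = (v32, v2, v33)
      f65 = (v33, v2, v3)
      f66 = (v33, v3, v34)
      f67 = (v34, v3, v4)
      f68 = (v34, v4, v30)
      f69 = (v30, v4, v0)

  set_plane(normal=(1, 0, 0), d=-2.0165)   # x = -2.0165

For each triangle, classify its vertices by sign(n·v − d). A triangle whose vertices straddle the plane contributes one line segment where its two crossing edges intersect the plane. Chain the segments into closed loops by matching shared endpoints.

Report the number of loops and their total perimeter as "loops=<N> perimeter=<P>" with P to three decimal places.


loops=1 perimeter=8.947

Straddling triangles (18 of 70):
  (v10,v15,v11) [+-+] → (-2.0165, 1.89513, 0)–(-2.0165, 1.69952, 0.23363)  len=0.3047
  (v11,v15,v16) [+--] → (-2.0165, 1.69952, 0.23363)–(-2.0165, 1.30589, 0.7038)  len=0.6132
  (v11,v16,v12) [+-+] → (-2.0165, 1.30589, 0.7038)–(-2.0165, 1.17449, 0.666756)  len=0.1365
  (v12,v16,v17) [+-+] → (-2.0165, 1.17449, 0.666756)–(-2.0165, 0.971064, 0.609405)  len=0.2114
  (v14,v18,v19) [++-] → (-2.0165, 0.971064, -0.609405)–(-2.0165, 1.30589, -0.7038)  len=0.3479
  (v14,v19,v10) [+-+] → (-2.0165, 1.30589, -0.7038)–(-2.0165, 1.4022, -0.58877)  len=0.1500
  (v10,v19,v15) [+--] → (-2.0165, 1.4022, -0.58877)–(-2.0165, 1.89513, 0)  len=0.7679
  (v16,v21,v17) [--+] → (-2.0165, -0.452591, 0.609405)–(-2.0165, 0.971064, 0.609405)  len=1.4237
  (v17,v21,v22) [+-+] → (-2.0165, -0.452591, 0.609405)–(-2.0165, -0.971064, 0.609405)  len=0.5185
  (v18,v23,v19) [++-] → (-2.0165, 0.452591, -0.609405)–(-2.0165, 0.971064, -0.609405)  len=0.5185
  (v19,v23,v24) [-+-] → (-2.0165, 0.452591, -0.609405)–(-2.0165, -0.971064, -0.609405)  len=1.4237
  (v20,v25,v21) [-+-] → (-2.0165, -1.89513, 0)–(-2.0165, -1.4022, 0.58877)  len=0.7679
  (v21,v25,v26) [-++] → (-2.0165, -1.4022, 0.58877)–(-2.0165, -1.30589, 0.7038)  len=0.1500
  (v21,v26,v22) [-++] → (-2.0165, -1.30589, 0.7038)–(-2.0165, -0.971064, 0.609405)  len=0.3479
  (v23,v28,v24) [++-] → (-2.0165, -1.17449, -0.666756)–(-2.0165, -0.971064, -0.609405)  len=0.2114
  (v24,v28,v29) [-++] → (-2.0165, -1.17449, -0.666756)–(-2.0165, -1.30589, -0.7038)  len=0.1365
  (v24,v29,v20) [-+-] → (-2.0165, -1.30589, -0.7038)–(-2.0165, -1.69952, -0.23363)  len=0.6132
  (v20,v29,v25) [-++] → (-2.0165, -1.69952, -0.23363)–(-2.0165, -1.89513, 0)  len=0.3047

Chained into 1 loop(s):
  loop 1: 18 segments, perimeter = 8.9473
Total perimeter = 8.947


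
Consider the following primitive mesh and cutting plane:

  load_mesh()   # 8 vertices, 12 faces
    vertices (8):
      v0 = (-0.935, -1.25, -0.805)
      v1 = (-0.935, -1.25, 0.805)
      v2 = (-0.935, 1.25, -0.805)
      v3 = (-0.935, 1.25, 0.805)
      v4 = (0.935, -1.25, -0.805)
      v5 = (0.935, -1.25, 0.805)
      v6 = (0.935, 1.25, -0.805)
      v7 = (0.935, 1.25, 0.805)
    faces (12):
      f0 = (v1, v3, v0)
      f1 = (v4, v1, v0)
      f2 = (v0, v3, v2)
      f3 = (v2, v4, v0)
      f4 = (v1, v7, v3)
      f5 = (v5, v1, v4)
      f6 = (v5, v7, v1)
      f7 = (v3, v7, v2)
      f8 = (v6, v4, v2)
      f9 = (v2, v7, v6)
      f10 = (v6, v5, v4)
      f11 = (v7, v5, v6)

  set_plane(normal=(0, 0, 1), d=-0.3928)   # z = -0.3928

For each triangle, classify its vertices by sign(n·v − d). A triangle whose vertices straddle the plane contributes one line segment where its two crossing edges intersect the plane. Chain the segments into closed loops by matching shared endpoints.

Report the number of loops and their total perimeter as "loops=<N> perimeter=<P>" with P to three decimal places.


Straddling triangles (8 of 12):
  (v1,v3,v0) [++-] → (-0.935, -0.609938, -0.3928)–(-0.935, -1.25, -0.3928)  len=0.6401
  (v4,v1,v0) [-+-] → (0.456234, -1.25, -0.3928)–(-0.935, -1.25, -0.3928)  len=1.3912
  (v0,v3,v2) [-+-] → (-0.935, -0.609938, -0.3928)–(-0.935, 1.25, -0.3928)  len=1.8599
  (v5,v1,v4) [++-] → (0.456234, -1.25, -0.3928)–(0.935, -1.25, -0.3928)  len=0.4788
  (v3,v7,v2) [++-] → (-0.456234, 1.25, -0.3928)–(-0.935, 1.25, -0.3928)  len=0.4788
  (v2,v7,v6) [-+-] → (-0.456234, 1.25, -0.3928)–(0.935, 1.25, -0.3928)  len=1.3912
  (v6,v5,v4) [-+-] → (0.935, 0.609938, -0.3928)–(0.935, -1.25, -0.3928)  len=1.8599
  (v7,v5,v6) [++-] → (0.935, 0.609938, -0.3928)–(0.935, 1.25, -0.3928)  len=0.6401

Chained into 1 loop(s):
  loop 1: 8 segments, perimeter = 8.7400
Total perimeter = 8.740

loops=1 perimeter=8.740


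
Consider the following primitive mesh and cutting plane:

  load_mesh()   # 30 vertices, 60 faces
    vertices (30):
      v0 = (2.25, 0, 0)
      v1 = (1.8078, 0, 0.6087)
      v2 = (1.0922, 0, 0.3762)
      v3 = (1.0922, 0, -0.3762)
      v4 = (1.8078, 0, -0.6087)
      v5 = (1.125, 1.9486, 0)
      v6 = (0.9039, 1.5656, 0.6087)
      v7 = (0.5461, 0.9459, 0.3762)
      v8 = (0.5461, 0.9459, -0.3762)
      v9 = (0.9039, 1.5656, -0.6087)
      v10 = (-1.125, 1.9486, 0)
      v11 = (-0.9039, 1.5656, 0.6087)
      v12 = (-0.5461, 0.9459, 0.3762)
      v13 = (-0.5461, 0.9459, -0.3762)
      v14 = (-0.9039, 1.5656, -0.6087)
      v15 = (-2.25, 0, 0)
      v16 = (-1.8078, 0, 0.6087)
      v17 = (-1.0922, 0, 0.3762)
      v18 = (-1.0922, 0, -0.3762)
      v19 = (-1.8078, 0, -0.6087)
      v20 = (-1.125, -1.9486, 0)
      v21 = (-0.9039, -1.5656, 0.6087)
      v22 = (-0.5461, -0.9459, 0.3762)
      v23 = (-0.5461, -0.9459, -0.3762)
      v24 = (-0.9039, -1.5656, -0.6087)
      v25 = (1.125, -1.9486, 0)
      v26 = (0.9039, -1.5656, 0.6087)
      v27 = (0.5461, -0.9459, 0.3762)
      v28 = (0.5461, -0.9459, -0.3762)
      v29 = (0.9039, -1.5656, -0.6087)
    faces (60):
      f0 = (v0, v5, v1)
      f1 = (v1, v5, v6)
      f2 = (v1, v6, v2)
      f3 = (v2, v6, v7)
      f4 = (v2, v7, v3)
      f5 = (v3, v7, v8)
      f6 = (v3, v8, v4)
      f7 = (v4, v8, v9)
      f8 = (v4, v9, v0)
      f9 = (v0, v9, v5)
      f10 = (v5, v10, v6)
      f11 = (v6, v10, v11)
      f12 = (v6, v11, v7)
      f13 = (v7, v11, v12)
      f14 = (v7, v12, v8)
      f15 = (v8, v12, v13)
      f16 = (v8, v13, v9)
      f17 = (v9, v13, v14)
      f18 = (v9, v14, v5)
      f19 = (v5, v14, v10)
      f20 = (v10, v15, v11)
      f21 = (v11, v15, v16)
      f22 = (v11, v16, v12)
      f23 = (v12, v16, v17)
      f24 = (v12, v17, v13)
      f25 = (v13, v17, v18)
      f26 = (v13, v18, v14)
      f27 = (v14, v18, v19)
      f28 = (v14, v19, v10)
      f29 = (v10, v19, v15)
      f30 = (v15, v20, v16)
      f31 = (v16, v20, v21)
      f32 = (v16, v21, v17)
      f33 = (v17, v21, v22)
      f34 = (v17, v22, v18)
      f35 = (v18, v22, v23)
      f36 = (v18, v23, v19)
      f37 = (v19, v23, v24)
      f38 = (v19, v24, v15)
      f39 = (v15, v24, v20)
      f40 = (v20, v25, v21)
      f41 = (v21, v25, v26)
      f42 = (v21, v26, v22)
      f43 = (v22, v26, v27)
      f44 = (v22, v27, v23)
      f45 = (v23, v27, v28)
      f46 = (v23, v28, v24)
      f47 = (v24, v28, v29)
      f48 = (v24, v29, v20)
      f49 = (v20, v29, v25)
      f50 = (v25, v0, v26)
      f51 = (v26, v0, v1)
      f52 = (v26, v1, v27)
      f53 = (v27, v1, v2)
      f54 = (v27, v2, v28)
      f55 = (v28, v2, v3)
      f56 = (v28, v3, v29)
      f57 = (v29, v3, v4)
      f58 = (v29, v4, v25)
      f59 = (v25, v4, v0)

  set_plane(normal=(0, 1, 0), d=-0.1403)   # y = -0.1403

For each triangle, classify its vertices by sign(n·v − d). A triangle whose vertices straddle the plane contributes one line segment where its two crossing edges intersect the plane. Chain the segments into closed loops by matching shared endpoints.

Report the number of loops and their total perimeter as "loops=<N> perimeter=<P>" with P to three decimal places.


Straddling triangles (20 of 60):
  (v15,v20,v16) [+-+] → (-2.169, -0.1403, 0)–(-1.75864, -0.1403, 0.564873)  len=0.6982
  (v16,v20,v21) [+--] → (-1.75864, -0.1403, 0.564873)–(-1.7268, -0.1403, 0.6087)  len=0.0542
  (v16,v21,v17) [+-+] → (-1.7268, -0.1403, 0.6087)–(-1.07533, -0.1403, 0.397035)  len=0.6850
  (v17,v21,v22) [+--] → (-1.07533, -0.1403, 0.397035)–(-1.0112, -0.1403, 0.3762)  len=0.0674
  (v17,v22,v18) [+-+] → (-1.0112, -0.1403, 0.3762)–(-1.0112, -0.1403, -0.264601)  len=0.6408
  (v18,v22,v23) [+--] → (-1.0112, -0.1403, -0.264601)–(-1.0112, -0.1403, -0.3762)  len=0.1116
  (v18,v23,v19) [+-+] → (-1.0112, -0.1403, -0.3762)–(-1.62066, -0.1403, -0.574215)  len=0.6408
  (v19,v23,v24) [+--] → (-1.62066, -0.1403, -0.574215)–(-1.7268, -0.1403, -0.6087)  len=0.1116
  (v19,v24,v15) [+-+] → (-1.7268, -0.1403, -0.6087)–(-2.12937, -0.1403, -0.0545482)  len=0.6849
  (v15,v24,v20) [+--] → (-2.12937, -0.1403, -0.0545482)–(-2.169, -0.1403, 0)  len=0.0674
  (v25,v0,v26) [-+-] → (2.169, -0.1403, 0)–(2.12937, -0.1403, 0.0545482)  len=0.0674
  (v26,v0,v1) [-++] → (2.12937, -0.1403, 0.0545482)–(1.7268, -0.1403, 0.6087)  len=0.6849
  (v26,v1,v27) [-+-] → (1.7268, -0.1403, 0.6087)–(1.62066, -0.1403, 0.574215)  len=0.1116
  (v27,v1,v2) [-++] → (1.62066, -0.1403, 0.574215)–(1.0112, -0.1403, 0.3762)  len=0.6408
  (v27,v2,v28) [-+-] → (1.0112, -0.1403, 0.3762)–(1.0112, -0.1403, 0.264601)  len=0.1116
  (v28,v2,v3) [-++] → (1.0112, -0.1403, 0.264601)–(1.0112, -0.1403, -0.3762)  len=0.6408
  (v28,v3,v29) [-+-] → (1.0112, -0.1403, -0.3762)–(1.07533, -0.1403, -0.397035)  len=0.0674
  (v29,v3,v4) [-++] → (1.07533, -0.1403, -0.397035)–(1.7268, -0.1403, -0.6087)  len=0.6850
  (v29,v4,v25) [-+-] → (1.7268, -0.1403, -0.6087)–(1.75864, -0.1403, -0.564873)  len=0.0542
  (v25,v4,v0) [-++] → (1.75864, -0.1403, -0.564873)–(2.169, -0.1403, 0)  len=0.6982

Chained into 2 loop(s):
  loop 1: 10 segments, perimeter = 3.7620
  loop 2: 10 segments, perimeter = 3.7620
Total perimeter = 7.524

loops=2 perimeter=7.524


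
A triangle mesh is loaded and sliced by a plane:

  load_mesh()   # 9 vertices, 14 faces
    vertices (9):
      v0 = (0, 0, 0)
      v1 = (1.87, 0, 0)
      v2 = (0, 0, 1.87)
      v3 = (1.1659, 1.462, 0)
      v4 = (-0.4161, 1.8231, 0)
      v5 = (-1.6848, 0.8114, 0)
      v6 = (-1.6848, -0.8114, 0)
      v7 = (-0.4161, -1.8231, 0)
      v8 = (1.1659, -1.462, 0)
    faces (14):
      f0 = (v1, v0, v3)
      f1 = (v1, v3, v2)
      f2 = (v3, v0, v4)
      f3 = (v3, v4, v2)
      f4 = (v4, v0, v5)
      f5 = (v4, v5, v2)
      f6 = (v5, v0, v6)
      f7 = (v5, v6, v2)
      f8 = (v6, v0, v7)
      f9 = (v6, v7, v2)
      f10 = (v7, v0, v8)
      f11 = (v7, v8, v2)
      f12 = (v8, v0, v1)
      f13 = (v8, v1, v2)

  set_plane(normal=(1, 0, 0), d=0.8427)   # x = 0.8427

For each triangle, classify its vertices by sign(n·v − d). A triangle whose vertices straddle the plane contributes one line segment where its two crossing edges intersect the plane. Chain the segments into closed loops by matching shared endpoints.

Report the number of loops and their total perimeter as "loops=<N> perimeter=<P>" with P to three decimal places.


loops=1 perimeter=6.829

Straddling triangles (8 of 14):
  (v1,v0,v3) [+-+] → (0.8427, 0, 0)–(0.8427, 1.05672, 0)  len=1.0567
  (v1,v3,v2) [++-] → (0.8427, 1.05672, 0.518384)–(0.8427, 0, 1.0273)  len=1.1729
  (v3,v0,v4) [+--] → (0.8427, 1.05672, 0)–(0.8427, 1.53577, 0)  len=0.4791
  (v3,v4,v2) [+--] → (0.8427, 1.53577, 0)–(0.8427, 1.05672, 0.518384)  len=0.7058
  (v7,v0,v8) [--+] → (0.8427, -1.05672, 0)–(0.8427, -1.53577, 0)  len=0.4791
  (v7,v8,v2) [-+-] → (0.8427, -1.53577, 0)–(0.8427, -1.05672, 0.518384)  len=0.7058
  (v8,v0,v1) [+-+] → (0.8427, -1.05672, 0)–(0.8427, 0, 0)  len=1.0567
  (v8,v1,v2) [++-] → (0.8427, 0, 1.0273)–(0.8427, -1.05672, 0.518384)  len=1.1729

Chained into 1 loop(s):
  loop 1: 8 segments, perimeter = 6.8290
Total perimeter = 6.829


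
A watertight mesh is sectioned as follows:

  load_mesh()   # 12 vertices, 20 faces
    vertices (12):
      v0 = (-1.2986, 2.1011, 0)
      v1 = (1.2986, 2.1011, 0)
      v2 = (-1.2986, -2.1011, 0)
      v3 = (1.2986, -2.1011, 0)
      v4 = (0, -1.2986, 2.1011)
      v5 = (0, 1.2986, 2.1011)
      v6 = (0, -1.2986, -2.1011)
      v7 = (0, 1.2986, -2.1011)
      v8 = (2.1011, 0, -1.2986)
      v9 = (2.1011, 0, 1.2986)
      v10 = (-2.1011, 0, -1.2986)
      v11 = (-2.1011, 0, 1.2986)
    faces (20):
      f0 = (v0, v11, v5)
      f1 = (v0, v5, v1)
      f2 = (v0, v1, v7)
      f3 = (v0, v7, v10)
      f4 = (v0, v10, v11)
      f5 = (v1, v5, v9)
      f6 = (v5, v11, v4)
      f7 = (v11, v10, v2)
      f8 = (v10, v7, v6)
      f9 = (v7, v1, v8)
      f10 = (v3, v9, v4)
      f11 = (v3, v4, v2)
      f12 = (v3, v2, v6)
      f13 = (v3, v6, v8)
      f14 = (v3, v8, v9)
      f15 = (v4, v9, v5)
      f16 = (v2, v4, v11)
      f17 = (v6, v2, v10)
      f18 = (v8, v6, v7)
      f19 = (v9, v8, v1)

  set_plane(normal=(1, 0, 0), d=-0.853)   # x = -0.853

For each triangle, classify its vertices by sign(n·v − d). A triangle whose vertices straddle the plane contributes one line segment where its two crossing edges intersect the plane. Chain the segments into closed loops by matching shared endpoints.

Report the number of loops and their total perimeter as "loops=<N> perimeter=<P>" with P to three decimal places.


loops=1 perimeter=12.137

Straddling triangles (10 of 20):
  (v0,v11,v5) [--+] → (-0.853, 0.771397, 1.7753)–(-0.853, 1.82573, 0.720969)  len=1.4911
  (v0,v5,v1) [-++] → (-0.853, 1.82573, 0.720969)–(-0.853, 2.1011, 0)  len=0.7718
  (v0,v1,v7) [-++] → (-0.853, 2.1011, 0)–(-0.853, 1.82573, -0.720969)  len=0.7718
  (v0,v7,v10) [-+-] → (-0.853, 1.82573, -0.720969)–(-0.853, 0.771397, -1.7753)  len=1.4911
  (v5,v11,v4) [+-+] → (-0.853, 0.771397, 1.7753)–(-0.853, -0.771397, 1.7753)  len=1.5428
  (v10,v7,v6) [-++] → (-0.853, 0.771397, -1.7753)–(-0.853, -0.771397, -1.7753)  len=1.5428
  (v3,v4,v2) [++-] → (-0.853, -1.82573, 0.720969)–(-0.853, -2.1011, 0)  len=0.7718
  (v3,v2,v6) [+-+] → (-0.853, -2.1011, 0)–(-0.853, -1.82573, -0.720969)  len=0.7718
  (v2,v4,v11) [-+-] → (-0.853, -1.82573, 0.720969)–(-0.853, -0.771397, 1.7753)  len=1.4911
  (v6,v2,v10) [+--] → (-0.853, -1.82573, -0.720969)–(-0.853, -0.771397, -1.7753)  len=1.4911

Chained into 1 loop(s):
  loop 1: 10 segments, perimeter = 12.1369
Total perimeter = 12.137


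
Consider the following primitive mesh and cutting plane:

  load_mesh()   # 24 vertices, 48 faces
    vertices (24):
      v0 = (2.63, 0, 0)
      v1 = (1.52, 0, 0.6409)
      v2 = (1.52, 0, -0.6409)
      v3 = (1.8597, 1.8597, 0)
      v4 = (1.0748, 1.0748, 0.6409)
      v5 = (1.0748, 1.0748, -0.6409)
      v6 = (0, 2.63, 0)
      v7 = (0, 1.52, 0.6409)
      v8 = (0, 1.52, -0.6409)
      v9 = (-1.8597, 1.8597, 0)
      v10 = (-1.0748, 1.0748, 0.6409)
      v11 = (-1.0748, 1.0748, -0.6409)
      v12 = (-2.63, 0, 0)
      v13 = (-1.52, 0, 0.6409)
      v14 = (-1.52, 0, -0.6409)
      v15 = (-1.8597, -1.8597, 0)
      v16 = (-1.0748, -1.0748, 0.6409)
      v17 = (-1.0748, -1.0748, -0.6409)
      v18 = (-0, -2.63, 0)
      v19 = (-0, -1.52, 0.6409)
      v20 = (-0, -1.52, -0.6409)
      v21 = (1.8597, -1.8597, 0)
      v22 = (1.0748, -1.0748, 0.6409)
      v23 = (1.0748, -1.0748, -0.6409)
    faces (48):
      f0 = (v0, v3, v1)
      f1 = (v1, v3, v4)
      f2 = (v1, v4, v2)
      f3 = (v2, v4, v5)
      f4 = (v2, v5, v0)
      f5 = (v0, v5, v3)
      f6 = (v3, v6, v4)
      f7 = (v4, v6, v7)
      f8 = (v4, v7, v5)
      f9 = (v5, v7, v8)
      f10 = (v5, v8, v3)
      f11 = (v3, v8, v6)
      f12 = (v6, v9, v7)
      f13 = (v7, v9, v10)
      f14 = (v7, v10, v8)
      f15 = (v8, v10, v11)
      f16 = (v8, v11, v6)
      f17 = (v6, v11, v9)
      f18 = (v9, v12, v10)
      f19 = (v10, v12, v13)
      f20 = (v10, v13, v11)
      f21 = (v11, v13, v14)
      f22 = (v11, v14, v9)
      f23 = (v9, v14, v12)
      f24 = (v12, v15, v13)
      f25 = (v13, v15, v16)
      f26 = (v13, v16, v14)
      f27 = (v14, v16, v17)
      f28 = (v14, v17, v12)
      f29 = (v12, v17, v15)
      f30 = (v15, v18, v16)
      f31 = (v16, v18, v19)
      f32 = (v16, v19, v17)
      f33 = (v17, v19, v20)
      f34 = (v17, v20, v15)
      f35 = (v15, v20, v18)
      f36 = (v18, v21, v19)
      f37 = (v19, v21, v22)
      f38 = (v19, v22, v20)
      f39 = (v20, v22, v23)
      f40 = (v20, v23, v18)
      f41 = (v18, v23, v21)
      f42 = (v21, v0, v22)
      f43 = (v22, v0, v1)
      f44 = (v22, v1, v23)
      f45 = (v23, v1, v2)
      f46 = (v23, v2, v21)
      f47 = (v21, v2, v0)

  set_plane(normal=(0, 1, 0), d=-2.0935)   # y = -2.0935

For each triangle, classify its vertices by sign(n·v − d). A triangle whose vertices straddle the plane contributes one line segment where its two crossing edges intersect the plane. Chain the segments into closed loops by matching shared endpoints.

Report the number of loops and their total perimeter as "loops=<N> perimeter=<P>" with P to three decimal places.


loops=1 perimeter=5.327

Straddling triangles (6 of 48):
  (v15,v18,v16) [+-+] → (-1.29525, -2.0935, 0)–(-0.370776, -2.0935, 0.221092)  len=0.9505
  (v16,v18,v19) [+-+] → (-0.370776, -2.0935, 0.221092)–(0, -2.0935, 0.309768)  len=0.3812
  (v15,v20,v18) [++-] → (0, -2.0935, -0.309768)–(-1.29525, -2.0935, 0)  len=1.3318
  (v18,v21,v19) [-++] → (1.29525, -2.0935, 0)–(0, -2.0935, 0.309768)  len=1.3318
  (v20,v23,v18) [++-] → (0.370776, -2.0935, -0.221092)–(0, -2.0935, -0.309768)  len=0.3812
  (v18,v23,v21) [-++] → (0.370776, -2.0935, -0.221092)–(1.29525, -2.0935, 0)  len=0.9505

Chained into 1 loop(s):
  loop 1: 6 segments, perimeter = 5.3271
Total perimeter = 5.327


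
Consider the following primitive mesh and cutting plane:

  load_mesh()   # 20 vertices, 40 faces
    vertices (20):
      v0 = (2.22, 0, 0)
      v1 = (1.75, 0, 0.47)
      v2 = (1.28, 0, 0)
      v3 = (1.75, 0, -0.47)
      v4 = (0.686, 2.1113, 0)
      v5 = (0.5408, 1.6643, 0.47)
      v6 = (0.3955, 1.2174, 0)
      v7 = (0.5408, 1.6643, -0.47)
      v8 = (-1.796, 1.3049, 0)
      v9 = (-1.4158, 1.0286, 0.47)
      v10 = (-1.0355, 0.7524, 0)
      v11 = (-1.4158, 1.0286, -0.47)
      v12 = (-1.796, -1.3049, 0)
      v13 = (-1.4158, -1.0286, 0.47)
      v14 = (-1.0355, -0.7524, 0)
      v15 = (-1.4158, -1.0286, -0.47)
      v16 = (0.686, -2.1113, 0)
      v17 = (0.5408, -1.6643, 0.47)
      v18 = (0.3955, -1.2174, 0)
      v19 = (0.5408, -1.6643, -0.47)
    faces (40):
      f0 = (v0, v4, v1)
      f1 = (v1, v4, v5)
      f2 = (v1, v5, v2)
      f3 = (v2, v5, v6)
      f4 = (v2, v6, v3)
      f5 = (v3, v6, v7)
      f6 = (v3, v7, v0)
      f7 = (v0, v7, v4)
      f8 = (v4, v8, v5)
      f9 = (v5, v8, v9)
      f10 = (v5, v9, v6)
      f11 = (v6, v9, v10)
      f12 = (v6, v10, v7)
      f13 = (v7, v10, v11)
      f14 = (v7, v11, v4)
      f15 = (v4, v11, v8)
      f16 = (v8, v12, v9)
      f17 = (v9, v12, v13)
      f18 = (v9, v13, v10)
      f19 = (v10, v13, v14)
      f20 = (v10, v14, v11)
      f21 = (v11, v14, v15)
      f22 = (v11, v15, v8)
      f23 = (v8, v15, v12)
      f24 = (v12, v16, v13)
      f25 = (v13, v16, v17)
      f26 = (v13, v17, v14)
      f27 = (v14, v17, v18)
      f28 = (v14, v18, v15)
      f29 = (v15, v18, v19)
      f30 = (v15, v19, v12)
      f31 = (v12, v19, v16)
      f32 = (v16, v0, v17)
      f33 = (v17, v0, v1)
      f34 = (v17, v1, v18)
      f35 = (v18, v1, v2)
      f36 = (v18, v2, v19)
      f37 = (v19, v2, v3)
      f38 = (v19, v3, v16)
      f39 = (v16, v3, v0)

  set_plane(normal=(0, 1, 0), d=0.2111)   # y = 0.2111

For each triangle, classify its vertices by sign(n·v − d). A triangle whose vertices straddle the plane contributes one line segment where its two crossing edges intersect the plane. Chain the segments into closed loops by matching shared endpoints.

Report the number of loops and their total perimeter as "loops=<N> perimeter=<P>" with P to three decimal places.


Straddling triangles (16 of 40):
  (v0,v4,v1) [-+-] → (2.06662, 0.2111, 0)–(1.64362, 0.2111, 0.423007)  len=0.5982
  (v1,v4,v5) [-++] → (1.64362, 0.2111, 0.423007)–(1.59662, 0.2111, 0.47)  len=0.0665
  (v1,v5,v2) [-+-] → (1.59662, 0.2111, 0.47)–(1.18624, 0.2111, 0.0596149)  len=0.5804
  (v2,v5,v6) [-++] → (1.18624, 0.2111, 0.0596149)–(1.12663, 0.2111, 0)  len=0.0843
  (v2,v6,v3) [-+-] → (1.12663, 0.2111, 0)–(1.51513, 0.2111, -0.388501)  len=0.5494
  (v3,v6,v7) [-++] → (1.51513, 0.2111, -0.388501)–(1.59662, 0.2111, -0.47)  len=0.1153
  (v3,v7,v0) [-+-] → (1.59662, 0.2111, -0.47)–(2.00701, 0.2111, -0.0596149)  len=0.5804
  (v0,v7,v4) [-++] → (2.00701, 0.2111, -0.0596149)–(2.06662, 0.2111, 0)  len=0.0843
  (v8,v12,v9) [+-+] → (-1.796, 0.2111, 0)–(-1.549, 0.2111, 0.305344)  len=0.3927
  (v9,v12,v13) [+--] → (-1.549, 0.2111, 0.305344)–(-1.4158, 0.2111, 0.47)  len=0.2118
  (v9,v13,v10) [+-+] → (-1.4158, 0.2111, 0.47)–(-1.15108, 0.2111, 0.142847)  len=0.4208
  (v10,v13,v14) [+--] → (-1.15108, 0.2111, 0.142847)–(-1.0355, 0.2111, 0)  len=0.1838
  (v10,v14,v11) [+-+] → (-1.0355, 0.2111, 0)–(-1.24124, 0.2111, -0.254264)  len=0.3271
  (v11,v14,v15) [+--] → (-1.24124, 0.2111, -0.254264)–(-1.4158, 0.2111, -0.47)  len=0.2775
  (v11,v15,v8) [+-+] → (-1.4158, 0.2111, -0.47)–(-1.61779, 0.2111, -0.220307)  len=0.3212
  (v8,v15,v12) [+--] → (-1.61779, 0.2111, -0.220307)–(-1.796, 0.2111, 0)  len=0.2834

Chained into 2 loop(s):
  loop 1: 8 segments, perimeter = 2.6587
  loop 2: 8 segments, perimeter = 2.4182
Total perimeter = 5.077

loops=2 perimeter=5.077


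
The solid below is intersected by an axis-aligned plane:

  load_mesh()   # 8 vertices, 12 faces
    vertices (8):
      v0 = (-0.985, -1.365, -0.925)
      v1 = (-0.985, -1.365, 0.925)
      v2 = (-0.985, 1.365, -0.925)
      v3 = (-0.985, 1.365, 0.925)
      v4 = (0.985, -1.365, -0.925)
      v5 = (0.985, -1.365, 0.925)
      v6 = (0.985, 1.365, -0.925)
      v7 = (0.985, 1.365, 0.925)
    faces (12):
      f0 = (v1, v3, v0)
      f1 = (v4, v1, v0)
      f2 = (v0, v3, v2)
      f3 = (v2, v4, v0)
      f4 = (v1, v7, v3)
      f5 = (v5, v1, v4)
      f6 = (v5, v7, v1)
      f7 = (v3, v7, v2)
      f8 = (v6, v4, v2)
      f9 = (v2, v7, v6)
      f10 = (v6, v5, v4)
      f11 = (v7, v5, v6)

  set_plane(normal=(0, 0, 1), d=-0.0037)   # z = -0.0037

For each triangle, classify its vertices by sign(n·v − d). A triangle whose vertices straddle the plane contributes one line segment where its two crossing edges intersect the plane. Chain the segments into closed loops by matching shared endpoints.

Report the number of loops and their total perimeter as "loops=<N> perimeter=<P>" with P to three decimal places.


Straddling triangles (8 of 12):
  (v1,v3,v0) [++-] → (-0.985, -0.00546, -0.0037)–(-0.985, -1.365, -0.0037)  len=1.3595
  (v4,v1,v0) [-+-] → (0.00394, -1.365, -0.0037)–(-0.985, -1.365, -0.0037)  len=0.9889
  (v0,v3,v2) [-+-] → (-0.985, -0.00546, -0.0037)–(-0.985, 1.365, -0.0037)  len=1.3705
  (v5,v1,v4) [++-] → (0.00394, -1.365, -0.0037)–(0.985, -1.365, -0.0037)  len=0.9811
  (v3,v7,v2) [++-] → (-0.00394, 1.365, -0.0037)–(-0.985, 1.365, -0.0037)  len=0.9811
  (v2,v7,v6) [-+-] → (-0.00394, 1.365, -0.0037)–(0.985, 1.365, -0.0037)  len=0.9889
  (v6,v5,v4) [-+-] → (0.985, 0.00546, -0.0037)–(0.985, -1.365, -0.0037)  len=1.3705
  (v7,v5,v6) [++-] → (0.985, 0.00546, -0.0037)–(0.985, 1.365, -0.0037)  len=1.3595

Chained into 1 loop(s):
  loop 1: 8 segments, perimeter = 9.4000
Total perimeter = 9.400

loops=1 perimeter=9.400


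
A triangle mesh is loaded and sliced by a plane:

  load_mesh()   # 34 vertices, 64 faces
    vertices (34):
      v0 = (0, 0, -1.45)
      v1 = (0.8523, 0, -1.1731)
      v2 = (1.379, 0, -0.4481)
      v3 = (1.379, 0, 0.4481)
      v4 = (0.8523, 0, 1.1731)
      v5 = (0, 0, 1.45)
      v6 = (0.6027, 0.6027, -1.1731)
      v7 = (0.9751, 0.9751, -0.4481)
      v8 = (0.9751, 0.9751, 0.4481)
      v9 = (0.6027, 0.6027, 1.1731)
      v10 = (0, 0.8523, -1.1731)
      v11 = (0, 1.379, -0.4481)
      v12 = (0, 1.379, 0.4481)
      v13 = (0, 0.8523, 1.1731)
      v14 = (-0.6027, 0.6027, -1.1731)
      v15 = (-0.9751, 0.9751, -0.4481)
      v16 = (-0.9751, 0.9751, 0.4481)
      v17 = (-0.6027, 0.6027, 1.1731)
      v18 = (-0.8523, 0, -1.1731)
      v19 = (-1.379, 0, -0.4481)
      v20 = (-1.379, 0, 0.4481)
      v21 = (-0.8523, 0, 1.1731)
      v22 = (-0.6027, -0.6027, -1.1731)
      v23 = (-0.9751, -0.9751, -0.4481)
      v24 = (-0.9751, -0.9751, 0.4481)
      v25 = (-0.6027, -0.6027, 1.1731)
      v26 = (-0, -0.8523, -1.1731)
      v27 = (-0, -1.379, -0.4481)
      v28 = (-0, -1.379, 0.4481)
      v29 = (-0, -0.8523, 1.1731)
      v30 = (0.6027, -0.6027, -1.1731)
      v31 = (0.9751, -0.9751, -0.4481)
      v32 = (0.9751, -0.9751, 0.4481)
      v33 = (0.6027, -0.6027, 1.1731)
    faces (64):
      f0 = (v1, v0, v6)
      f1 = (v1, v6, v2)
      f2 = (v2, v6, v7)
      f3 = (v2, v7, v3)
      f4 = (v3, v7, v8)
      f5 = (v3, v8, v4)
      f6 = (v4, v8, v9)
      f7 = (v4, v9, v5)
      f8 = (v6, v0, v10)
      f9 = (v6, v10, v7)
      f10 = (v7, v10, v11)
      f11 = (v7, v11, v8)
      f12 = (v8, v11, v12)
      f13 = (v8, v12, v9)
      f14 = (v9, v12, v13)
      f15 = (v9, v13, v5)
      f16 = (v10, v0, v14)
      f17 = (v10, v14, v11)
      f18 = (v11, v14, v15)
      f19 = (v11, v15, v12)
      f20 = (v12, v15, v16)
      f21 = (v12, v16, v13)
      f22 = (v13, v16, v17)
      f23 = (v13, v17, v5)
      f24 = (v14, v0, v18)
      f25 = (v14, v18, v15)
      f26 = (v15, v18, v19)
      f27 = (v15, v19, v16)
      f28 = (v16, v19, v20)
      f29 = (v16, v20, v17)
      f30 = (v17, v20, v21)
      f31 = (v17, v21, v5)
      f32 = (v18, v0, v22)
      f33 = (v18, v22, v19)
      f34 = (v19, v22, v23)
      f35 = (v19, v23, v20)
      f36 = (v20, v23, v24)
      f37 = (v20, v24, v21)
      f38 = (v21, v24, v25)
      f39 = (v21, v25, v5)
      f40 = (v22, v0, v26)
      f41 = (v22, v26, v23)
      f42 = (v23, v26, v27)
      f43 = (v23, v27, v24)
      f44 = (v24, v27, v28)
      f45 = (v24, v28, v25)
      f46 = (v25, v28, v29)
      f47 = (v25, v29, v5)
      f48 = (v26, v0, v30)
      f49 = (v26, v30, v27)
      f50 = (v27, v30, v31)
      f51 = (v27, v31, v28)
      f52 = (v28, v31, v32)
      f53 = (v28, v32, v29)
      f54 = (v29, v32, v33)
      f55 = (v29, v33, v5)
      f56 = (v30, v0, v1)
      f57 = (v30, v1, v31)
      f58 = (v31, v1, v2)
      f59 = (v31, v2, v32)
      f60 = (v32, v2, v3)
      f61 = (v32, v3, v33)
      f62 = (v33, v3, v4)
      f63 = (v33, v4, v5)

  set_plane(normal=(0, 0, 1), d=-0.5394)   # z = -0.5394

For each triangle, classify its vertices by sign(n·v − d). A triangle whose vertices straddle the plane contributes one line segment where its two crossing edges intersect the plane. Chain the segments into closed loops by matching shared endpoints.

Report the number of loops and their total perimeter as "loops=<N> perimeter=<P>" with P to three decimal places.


loops=1 perimeter=8.037

Straddling triangles (16 of 64):
  (v1,v6,v2) [--+] → (1.28124, 0.0758986, -0.5394)–(1.31267, 0, -0.5394)  len=0.0821
  (v2,v6,v7) [+-+] → (1.28124, 0.0758986, -0.5394)–(0.928203, 0.928203, -0.5394)  len=0.9225
  (v6,v10,v7) [--+] → (0.852305, 0.959636, -0.5394)–(0.928203, 0.928203, -0.5394)  len=0.0821
  (v7,v10,v11) [+-+] → (0.852305, 0.959636, -0.5394)–(0, 1.31267, -0.5394)  len=0.9225
  (v10,v14,v11) [--+] → (-0.0758986, 1.28124, -0.5394)–(0, 1.31267, -0.5394)  len=0.0821
  (v11,v14,v15) [+-+] → (-0.0758986, 1.28124, -0.5394)–(-0.928203, 0.928203, -0.5394)  len=0.9225
  (v14,v18,v15) [--+] → (-0.959636, 0.852305, -0.5394)–(-0.928203, 0.928203, -0.5394)  len=0.0821
  (v15,v18,v19) [+-+] → (-0.959636, 0.852305, -0.5394)–(-1.31267, 0, -0.5394)  len=0.9225
  (v18,v22,v19) [--+] → (-1.28124, -0.0758986, -0.5394)–(-1.31267, 0, -0.5394)  len=0.0821
  (v19,v22,v23) [+-+] → (-1.28124, -0.0758986, -0.5394)–(-0.928203, -0.928203, -0.5394)  len=0.9225
  (v22,v26,v23) [--+] → (-0.852305, -0.959636, -0.5394)–(-0.928203, -0.928203, -0.5394)  len=0.0821
  (v23,v26,v27) [+-+] → (-0.852305, -0.959636, -0.5394)–(0, -1.31267, -0.5394)  len=0.9225
  (v26,v30,v27) [--+] → (0.0758986, -1.28124, -0.5394)–(0, -1.31267, -0.5394)  len=0.0821
  (v27,v30,v31) [+-+] → (0.0758986, -1.28124, -0.5394)–(0.928203, -0.928203, -0.5394)  len=0.9225
  (v30,v1,v31) [--+] → (0.959636, -0.852305, -0.5394)–(0.928203, -0.928203, -0.5394)  len=0.0821
  (v31,v1,v2) [+-+] → (0.959636, -0.852305, -0.5394)–(1.31267, 0, -0.5394)  len=0.9225

Chained into 1 loop(s):
  loop 1: 16 segments, perimeter = 8.0374
Total perimeter = 8.037
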